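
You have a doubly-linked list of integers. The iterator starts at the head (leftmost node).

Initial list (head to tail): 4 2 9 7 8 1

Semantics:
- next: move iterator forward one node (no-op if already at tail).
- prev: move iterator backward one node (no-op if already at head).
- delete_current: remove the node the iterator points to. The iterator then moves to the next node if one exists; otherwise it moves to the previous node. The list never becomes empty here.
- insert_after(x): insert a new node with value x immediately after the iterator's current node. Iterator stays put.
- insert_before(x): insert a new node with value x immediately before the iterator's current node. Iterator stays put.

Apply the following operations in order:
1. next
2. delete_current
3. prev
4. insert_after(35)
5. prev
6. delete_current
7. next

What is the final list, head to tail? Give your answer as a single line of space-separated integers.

After 1 (next): list=[4, 2, 9, 7, 8, 1] cursor@2
After 2 (delete_current): list=[4, 9, 7, 8, 1] cursor@9
After 3 (prev): list=[4, 9, 7, 8, 1] cursor@4
After 4 (insert_after(35)): list=[4, 35, 9, 7, 8, 1] cursor@4
After 5 (prev): list=[4, 35, 9, 7, 8, 1] cursor@4
After 6 (delete_current): list=[35, 9, 7, 8, 1] cursor@35
After 7 (next): list=[35, 9, 7, 8, 1] cursor@9

Answer: 35 9 7 8 1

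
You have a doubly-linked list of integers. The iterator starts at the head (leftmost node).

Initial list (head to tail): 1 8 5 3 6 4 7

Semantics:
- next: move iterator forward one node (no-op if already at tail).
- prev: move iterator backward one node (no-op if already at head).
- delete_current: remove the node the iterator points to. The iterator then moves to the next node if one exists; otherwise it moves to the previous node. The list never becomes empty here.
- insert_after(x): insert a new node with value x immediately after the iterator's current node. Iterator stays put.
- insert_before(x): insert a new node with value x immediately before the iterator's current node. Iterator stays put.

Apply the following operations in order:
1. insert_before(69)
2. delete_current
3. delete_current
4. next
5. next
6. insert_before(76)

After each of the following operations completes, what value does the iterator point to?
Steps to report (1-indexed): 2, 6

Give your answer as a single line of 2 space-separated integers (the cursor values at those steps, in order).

Answer: 8 6

Derivation:
After 1 (insert_before(69)): list=[69, 1, 8, 5, 3, 6, 4, 7] cursor@1
After 2 (delete_current): list=[69, 8, 5, 3, 6, 4, 7] cursor@8
After 3 (delete_current): list=[69, 5, 3, 6, 4, 7] cursor@5
After 4 (next): list=[69, 5, 3, 6, 4, 7] cursor@3
After 5 (next): list=[69, 5, 3, 6, 4, 7] cursor@6
After 6 (insert_before(76)): list=[69, 5, 3, 76, 6, 4, 7] cursor@6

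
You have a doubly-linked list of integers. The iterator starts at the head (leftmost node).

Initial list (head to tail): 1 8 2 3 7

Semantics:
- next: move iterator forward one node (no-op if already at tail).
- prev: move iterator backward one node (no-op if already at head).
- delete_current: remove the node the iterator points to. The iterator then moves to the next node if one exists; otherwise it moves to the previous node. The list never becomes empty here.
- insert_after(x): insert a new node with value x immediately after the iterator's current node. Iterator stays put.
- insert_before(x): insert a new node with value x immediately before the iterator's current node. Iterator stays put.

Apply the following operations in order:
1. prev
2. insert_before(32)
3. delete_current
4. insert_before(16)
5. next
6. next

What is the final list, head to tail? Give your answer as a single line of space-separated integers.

Answer: 32 16 8 2 3 7

Derivation:
After 1 (prev): list=[1, 8, 2, 3, 7] cursor@1
After 2 (insert_before(32)): list=[32, 1, 8, 2, 3, 7] cursor@1
After 3 (delete_current): list=[32, 8, 2, 3, 7] cursor@8
After 4 (insert_before(16)): list=[32, 16, 8, 2, 3, 7] cursor@8
After 5 (next): list=[32, 16, 8, 2, 3, 7] cursor@2
After 6 (next): list=[32, 16, 8, 2, 3, 7] cursor@3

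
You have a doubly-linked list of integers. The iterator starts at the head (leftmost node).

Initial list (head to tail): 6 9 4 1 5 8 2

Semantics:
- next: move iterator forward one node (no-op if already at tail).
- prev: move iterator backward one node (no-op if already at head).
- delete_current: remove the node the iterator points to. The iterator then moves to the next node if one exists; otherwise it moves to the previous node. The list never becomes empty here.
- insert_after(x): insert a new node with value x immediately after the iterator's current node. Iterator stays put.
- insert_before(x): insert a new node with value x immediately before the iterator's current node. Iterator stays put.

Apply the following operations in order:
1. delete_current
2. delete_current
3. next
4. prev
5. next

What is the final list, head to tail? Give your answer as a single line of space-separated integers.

Answer: 4 1 5 8 2

Derivation:
After 1 (delete_current): list=[9, 4, 1, 5, 8, 2] cursor@9
After 2 (delete_current): list=[4, 1, 5, 8, 2] cursor@4
After 3 (next): list=[4, 1, 5, 8, 2] cursor@1
After 4 (prev): list=[4, 1, 5, 8, 2] cursor@4
After 5 (next): list=[4, 1, 5, 8, 2] cursor@1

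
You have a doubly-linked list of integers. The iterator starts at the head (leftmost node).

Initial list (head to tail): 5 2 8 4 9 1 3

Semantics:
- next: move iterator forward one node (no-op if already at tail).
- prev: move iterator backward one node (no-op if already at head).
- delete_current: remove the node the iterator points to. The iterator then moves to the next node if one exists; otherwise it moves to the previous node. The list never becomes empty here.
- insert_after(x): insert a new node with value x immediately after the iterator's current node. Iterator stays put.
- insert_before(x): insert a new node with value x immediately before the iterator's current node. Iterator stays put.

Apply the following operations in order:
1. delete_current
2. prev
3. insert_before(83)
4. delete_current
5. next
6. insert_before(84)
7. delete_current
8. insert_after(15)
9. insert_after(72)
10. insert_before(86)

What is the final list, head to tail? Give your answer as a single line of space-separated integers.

After 1 (delete_current): list=[2, 8, 4, 9, 1, 3] cursor@2
After 2 (prev): list=[2, 8, 4, 9, 1, 3] cursor@2
After 3 (insert_before(83)): list=[83, 2, 8, 4, 9, 1, 3] cursor@2
After 4 (delete_current): list=[83, 8, 4, 9, 1, 3] cursor@8
After 5 (next): list=[83, 8, 4, 9, 1, 3] cursor@4
After 6 (insert_before(84)): list=[83, 8, 84, 4, 9, 1, 3] cursor@4
After 7 (delete_current): list=[83, 8, 84, 9, 1, 3] cursor@9
After 8 (insert_after(15)): list=[83, 8, 84, 9, 15, 1, 3] cursor@9
After 9 (insert_after(72)): list=[83, 8, 84, 9, 72, 15, 1, 3] cursor@9
After 10 (insert_before(86)): list=[83, 8, 84, 86, 9, 72, 15, 1, 3] cursor@9

Answer: 83 8 84 86 9 72 15 1 3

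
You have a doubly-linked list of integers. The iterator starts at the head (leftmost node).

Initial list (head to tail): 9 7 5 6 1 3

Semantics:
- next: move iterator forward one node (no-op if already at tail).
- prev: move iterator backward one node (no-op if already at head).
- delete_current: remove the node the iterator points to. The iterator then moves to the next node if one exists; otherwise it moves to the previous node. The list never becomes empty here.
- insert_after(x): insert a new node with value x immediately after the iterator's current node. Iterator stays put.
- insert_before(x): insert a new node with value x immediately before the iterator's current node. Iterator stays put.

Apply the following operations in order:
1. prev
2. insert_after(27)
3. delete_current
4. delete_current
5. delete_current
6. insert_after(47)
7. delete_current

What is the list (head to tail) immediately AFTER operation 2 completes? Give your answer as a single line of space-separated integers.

Answer: 9 27 7 5 6 1 3

Derivation:
After 1 (prev): list=[9, 7, 5, 6, 1, 3] cursor@9
After 2 (insert_after(27)): list=[9, 27, 7, 5, 6, 1, 3] cursor@9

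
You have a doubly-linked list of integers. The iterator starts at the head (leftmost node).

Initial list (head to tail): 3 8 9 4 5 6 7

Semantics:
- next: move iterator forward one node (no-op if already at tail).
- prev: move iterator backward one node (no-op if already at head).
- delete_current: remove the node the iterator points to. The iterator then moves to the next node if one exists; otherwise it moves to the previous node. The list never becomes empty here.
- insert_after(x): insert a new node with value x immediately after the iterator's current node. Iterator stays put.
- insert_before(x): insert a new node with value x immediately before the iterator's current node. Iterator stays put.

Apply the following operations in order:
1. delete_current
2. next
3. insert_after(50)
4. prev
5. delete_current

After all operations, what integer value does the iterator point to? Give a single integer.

After 1 (delete_current): list=[8, 9, 4, 5, 6, 7] cursor@8
After 2 (next): list=[8, 9, 4, 5, 6, 7] cursor@9
After 3 (insert_after(50)): list=[8, 9, 50, 4, 5, 6, 7] cursor@9
After 4 (prev): list=[8, 9, 50, 4, 5, 6, 7] cursor@8
After 5 (delete_current): list=[9, 50, 4, 5, 6, 7] cursor@9

Answer: 9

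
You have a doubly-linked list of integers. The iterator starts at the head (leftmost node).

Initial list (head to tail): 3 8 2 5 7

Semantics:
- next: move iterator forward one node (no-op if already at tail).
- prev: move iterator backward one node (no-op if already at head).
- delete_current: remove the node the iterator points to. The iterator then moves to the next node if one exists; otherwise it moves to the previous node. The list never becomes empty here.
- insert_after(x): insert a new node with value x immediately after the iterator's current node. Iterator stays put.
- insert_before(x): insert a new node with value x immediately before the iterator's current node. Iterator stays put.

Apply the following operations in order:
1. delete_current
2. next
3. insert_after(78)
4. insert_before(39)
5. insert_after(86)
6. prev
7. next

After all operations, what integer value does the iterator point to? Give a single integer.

After 1 (delete_current): list=[8, 2, 5, 7] cursor@8
After 2 (next): list=[8, 2, 5, 7] cursor@2
After 3 (insert_after(78)): list=[8, 2, 78, 5, 7] cursor@2
After 4 (insert_before(39)): list=[8, 39, 2, 78, 5, 7] cursor@2
After 5 (insert_after(86)): list=[8, 39, 2, 86, 78, 5, 7] cursor@2
After 6 (prev): list=[8, 39, 2, 86, 78, 5, 7] cursor@39
After 7 (next): list=[8, 39, 2, 86, 78, 5, 7] cursor@2

Answer: 2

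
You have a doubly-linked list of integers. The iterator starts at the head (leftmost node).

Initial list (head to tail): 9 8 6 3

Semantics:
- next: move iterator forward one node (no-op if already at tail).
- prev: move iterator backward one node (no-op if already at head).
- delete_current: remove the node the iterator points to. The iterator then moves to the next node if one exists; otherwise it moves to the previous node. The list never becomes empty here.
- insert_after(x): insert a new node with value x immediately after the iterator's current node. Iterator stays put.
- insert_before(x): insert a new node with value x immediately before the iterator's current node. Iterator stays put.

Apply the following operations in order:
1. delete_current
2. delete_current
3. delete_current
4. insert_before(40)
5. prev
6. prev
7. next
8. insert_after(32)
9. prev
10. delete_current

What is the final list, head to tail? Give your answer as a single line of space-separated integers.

Answer: 3 32

Derivation:
After 1 (delete_current): list=[8, 6, 3] cursor@8
After 2 (delete_current): list=[6, 3] cursor@6
After 3 (delete_current): list=[3] cursor@3
After 4 (insert_before(40)): list=[40, 3] cursor@3
After 5 (prev): list=[40, 3] cursor@40
After 6 (prev): list=[40, 3] cursor@40
After 7 (next): list=[40, 3] cursor@3
After 8 (insert_after(32)): list=[40, 3, 32] cursor@3
After 9 (prev): list=[40, 3, 32] cursor@40
After 10 (delete_current): list=[3, 32] cursor@3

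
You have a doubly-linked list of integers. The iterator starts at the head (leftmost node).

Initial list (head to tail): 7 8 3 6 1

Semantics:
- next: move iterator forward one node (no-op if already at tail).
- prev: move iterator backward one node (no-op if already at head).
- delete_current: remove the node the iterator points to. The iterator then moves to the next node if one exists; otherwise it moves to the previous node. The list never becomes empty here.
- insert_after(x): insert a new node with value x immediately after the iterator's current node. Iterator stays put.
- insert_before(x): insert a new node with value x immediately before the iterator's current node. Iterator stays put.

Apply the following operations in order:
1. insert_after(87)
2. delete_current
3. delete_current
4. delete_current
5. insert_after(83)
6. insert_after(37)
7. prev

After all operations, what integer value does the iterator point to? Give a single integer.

After 1 (insert_after(87)): list=[7, 87, 8, 3, 6, 1] cursor@7
After 2 (delete_current): list=[87, 8, 3, 6, 1] cursor@87
After 3 (delete_current): list=[8, 3, 6, 1] cursor@8
After 4 (delete_current): list=[3, 6, 1] cursor@3
After 5 (insert_after(83)): list=[3, 83, 6, 1] cursor@3
After 6 (insert_after(37)): list=[3, 37, 83, 6, 1] cursor@3
After 7 (prev): list=[3, 37, 83, 6, 1] cursor@3

Answer: 3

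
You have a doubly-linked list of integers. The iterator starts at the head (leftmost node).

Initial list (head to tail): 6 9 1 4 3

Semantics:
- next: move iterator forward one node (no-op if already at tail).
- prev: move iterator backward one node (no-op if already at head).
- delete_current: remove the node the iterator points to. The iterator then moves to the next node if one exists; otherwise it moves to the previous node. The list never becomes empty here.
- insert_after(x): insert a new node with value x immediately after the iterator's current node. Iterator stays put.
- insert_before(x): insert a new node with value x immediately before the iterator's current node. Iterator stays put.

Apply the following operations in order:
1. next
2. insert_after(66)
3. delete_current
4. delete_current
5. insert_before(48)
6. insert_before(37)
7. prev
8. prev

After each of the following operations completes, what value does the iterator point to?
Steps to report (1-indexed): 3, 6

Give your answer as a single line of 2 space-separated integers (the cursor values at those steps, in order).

Answer: 66 1

Derivation:
After 1 (next): list=[6, 9, 1, 4, 3] cursor@9
After 2 (insert_after(66)): list=[6, 9, 66, 1, 4, 3] cursor@9
After 3 (delete_current): list=[6, 66, 1, 4, 3] cursor@66
After 4 (delete_current): list=[6, 1, 4, 3] cursor@1
After 5 (insert_before(48)): list=[6, 48, 1, 4, 3] cursor@1
After 6 (insert_before(37)): list=[6, 48, 37, 1, 4, 3] cursor@1
After 7 (prev): list=[6, 48, 37, 1, 4, 3] cursor@37
After 8 (prev): list=[6, 48, 37, 1, 4, 3] cursor@48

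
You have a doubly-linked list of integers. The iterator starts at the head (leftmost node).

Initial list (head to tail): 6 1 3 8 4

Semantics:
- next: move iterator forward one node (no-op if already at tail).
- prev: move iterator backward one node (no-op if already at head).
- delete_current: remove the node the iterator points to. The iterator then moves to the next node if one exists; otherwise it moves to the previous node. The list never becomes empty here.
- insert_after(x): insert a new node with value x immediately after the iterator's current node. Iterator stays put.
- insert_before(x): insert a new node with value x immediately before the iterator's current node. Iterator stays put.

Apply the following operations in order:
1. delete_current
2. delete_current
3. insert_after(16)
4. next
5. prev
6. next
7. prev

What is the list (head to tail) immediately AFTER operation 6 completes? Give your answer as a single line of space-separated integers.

Answer: 3 16 8 4

Derivation:
After 1 (delete_current): list=[1, 3, 8, 4] cursor@1
After 2 (delete_current): list=[3, 8, 4] cursor@3
After 3 (insert_after(16)): list=[3, 16, 8, 4] cursor@3
After 4 (next): list=[3, 16, 8, 4] cursor@16
After 5 (prev): list=[3, 16, 8, 4] cursor@3
After 6 (next): list=[3, 16, 8, 4] cursor@16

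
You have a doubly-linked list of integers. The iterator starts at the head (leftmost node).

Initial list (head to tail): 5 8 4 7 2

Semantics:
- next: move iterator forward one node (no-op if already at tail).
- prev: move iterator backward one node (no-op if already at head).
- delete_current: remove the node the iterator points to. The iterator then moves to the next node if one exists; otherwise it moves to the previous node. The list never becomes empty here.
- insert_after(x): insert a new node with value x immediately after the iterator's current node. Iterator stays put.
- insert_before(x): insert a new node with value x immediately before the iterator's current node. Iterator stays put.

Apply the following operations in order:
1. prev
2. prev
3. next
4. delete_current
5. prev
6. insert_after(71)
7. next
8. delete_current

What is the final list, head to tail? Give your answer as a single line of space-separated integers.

After 1 (prev): list=[5, 8, 4, 7, 2] cursor@5
After 2 (prev): list=[5, 8, 4, 7, 2] cursor@5
After 3 (next): list=[5, 8, 4, 7, 2] cursor@8
After 4 (delete_current): list=[5, 4, 7, 2] cursor@4
After 5 (prev): list=[5, 4, 7, 2] cursor@5
After 6 (insert_after(71)): list=[5, 71, 4, 7, 2] cursor@5
After 7 (next): list=[5, 71, 4, 7, 2] cursor@71
After 8 (delete_current): list=[5, 4, 7, 2] cursor@4

Answer: 5 4 7 2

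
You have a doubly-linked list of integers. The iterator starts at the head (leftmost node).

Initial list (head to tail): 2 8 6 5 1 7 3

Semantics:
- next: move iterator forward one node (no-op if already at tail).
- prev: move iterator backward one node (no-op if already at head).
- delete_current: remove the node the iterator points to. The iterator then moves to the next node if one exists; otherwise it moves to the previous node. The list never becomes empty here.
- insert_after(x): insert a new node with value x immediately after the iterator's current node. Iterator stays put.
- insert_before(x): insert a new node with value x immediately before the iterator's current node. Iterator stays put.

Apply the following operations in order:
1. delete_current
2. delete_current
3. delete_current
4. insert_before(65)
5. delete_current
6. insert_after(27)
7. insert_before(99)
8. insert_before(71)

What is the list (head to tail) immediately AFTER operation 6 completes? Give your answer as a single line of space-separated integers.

Answer: 65 1 27 7 3

Derivation:
After 1 (delete_current): list=[8, 6, 5, 1, 7, 3] cursor@8
After 2 (delete_current): list=[6, 5, 1, 7, 3] cursor@6
After 3 (delete_current): list=[5, 1, 7, 3] cursor@5
After 4 (insert_before(65)): list=[65, 5, 1, 7, 3] cursor@5
After 5 (delete_current): list=[65, 1, 7, 3] cursor@1
After 6 (insert_after(27)): list=[65, 1, 27, 7, 3] cursor@1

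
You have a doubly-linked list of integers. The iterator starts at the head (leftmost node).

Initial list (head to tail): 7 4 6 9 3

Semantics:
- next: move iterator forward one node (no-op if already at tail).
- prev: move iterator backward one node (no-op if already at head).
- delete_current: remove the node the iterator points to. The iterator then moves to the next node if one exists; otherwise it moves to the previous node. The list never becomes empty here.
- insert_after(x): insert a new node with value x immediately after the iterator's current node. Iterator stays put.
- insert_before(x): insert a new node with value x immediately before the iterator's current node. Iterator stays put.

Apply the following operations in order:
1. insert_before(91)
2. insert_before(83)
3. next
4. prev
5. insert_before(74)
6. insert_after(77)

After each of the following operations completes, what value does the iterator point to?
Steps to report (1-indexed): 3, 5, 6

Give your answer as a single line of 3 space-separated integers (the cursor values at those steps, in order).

Answer: 4 7 7

Derivation:
After 1 (insert_before(91)): list=[91, 7, 4, 6, 9, 3] cursor@7
After 2 (insert_before(83)): list=[91, 83, 7, 4, 6, 9, 3] cursor@7
After 3 (next): list=[91, 83, 7, 4, 6, 9, 3] cursor@4
After 4 (prev): list=[91, 83, 7, 4, 6, 9, 3] cursor@7
After 5 (insert_before(74)): list=[91, 83, 74, 7, 4, 6, 9, 3] cursor@7
After 6 (insert_after(77)): list=[91, 83, 74, 7, 77, 4, 6, 9, 3] cursor@7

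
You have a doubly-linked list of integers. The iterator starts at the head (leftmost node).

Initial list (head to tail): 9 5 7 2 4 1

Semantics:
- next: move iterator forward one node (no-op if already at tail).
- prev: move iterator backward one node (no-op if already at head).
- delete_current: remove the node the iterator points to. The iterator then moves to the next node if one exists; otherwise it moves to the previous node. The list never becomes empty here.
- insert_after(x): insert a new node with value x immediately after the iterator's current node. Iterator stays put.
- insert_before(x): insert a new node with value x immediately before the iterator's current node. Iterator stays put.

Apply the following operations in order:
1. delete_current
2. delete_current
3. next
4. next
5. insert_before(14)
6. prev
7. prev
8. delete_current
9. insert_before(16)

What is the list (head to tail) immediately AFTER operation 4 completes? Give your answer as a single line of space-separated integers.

After 1 (delete_current): list=[5, 7, 2, 4, 1] cursor@5
After 2 (delete_current): list=[7, 2, 4, 1] cursor@7
After 3 (next): list=[7, 2, 4, 1] cursor@2
After 4 (next): list=[7, 2, 4, 1] cursor@4

Answer: 7 2 4 1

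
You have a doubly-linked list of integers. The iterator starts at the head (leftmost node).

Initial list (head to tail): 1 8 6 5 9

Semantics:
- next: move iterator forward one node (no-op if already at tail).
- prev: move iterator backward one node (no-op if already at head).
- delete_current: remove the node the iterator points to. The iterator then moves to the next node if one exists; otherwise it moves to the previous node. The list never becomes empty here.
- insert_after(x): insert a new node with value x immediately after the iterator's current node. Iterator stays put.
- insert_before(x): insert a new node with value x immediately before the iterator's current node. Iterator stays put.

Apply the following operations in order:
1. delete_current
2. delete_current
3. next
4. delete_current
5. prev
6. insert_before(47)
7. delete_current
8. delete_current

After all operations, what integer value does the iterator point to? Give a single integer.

Answer: 47

Derivation:
After 1 (delete_current): list=[8, 6, 5, 9] cursor@8
After 2 (delete_current): list=[6, 5, 9] cursor@6
After 3 (next): list=[6, 5, 9] cursor@5
After 4 (delete_current): list=[6, 9] cursor@9
After 5 (prev): list=[6, 9] cursor@6
After 6 (insert_before(47)): list=[47, 6, 9] cursor@6
After 7 (delete_current): list=[47, 9] cursor@9
After 8 (delete_current): list=[47] cursor@47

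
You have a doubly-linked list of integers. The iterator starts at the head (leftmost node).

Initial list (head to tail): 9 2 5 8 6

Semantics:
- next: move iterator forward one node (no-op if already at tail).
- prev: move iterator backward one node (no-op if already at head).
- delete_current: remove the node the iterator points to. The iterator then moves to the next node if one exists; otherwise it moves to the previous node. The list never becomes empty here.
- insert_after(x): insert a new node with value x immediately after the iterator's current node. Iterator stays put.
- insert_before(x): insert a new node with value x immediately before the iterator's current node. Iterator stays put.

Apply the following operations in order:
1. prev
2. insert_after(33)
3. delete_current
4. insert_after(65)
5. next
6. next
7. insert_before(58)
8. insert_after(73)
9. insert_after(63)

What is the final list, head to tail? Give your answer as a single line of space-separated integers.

Answer: 33 65 58 2 63 73 5 8 6

Derivation:
After 1 (prev): list=[9, 2, 5, 8, 6] cursor@9
After 2 (insert_after(33)): list=[9, 33, 2, 5, 8, 6] cursor@9
After 3 (delete_current): list=[33, 2, 5, 8, 6] cursor@33
After 4 (insert_after(65)): list=[33, 65, 2, 5, 8, 6] cursor@33
After 5 (next): list=[33, 65, 2, 5, 8, 6] cursor@65
After 6 (next): list=[33, 65, 2, 5, 8, 6] cursor@2
After 7 (insert_before(58)): list=[33, 65, 58, 2, 5, 8, 6] cursor@2
After 8 (insert_after(73)): list=[33, 65, 58, 2, 73, 5, 8, 6] cursor@2
After 9 (insert_after(63)): list=[33, 65, 58, 2, 63, 73, 5, 8, 6] cursor@2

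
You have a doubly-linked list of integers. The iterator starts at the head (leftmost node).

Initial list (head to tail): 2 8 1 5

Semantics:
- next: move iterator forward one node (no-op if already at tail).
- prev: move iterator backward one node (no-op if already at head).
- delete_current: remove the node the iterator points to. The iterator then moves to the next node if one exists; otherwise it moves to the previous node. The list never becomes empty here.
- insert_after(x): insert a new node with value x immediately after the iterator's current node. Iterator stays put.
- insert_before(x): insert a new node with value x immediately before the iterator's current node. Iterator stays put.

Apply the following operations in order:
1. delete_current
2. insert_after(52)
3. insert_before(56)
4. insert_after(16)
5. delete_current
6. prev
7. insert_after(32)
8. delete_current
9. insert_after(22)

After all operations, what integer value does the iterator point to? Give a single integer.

Answer: 32

Derivation:
After 1 (delete_current): list=[8, 1, 5] cursor@8
After 2 (insert_after(52)): list=[8, 52, 1, 5] cursor@8
After 3 (insert_before(56)): list=[56, 8, 52, 1, 5] cursor@8
After 4 (insert_after(16)): list=[56, 8, 16, 52, 1, 5] cursor@8
After 5 (delete_current): list=[56, 16, 52, 1, 5] cursor@16
After 6 (prev): list=[56, 16, 52, 1, 5] cursor@56
After 7 (insert_after(32)): list=[56, 32, 16, 52, 1, 5] cursor@56
After 8 (delete_current): list=[32, 16, 52, 1, 5] cursor@32
After 9 (insert_after(22)): list=[32, 22, 16, 52, 1, 5] cursor@32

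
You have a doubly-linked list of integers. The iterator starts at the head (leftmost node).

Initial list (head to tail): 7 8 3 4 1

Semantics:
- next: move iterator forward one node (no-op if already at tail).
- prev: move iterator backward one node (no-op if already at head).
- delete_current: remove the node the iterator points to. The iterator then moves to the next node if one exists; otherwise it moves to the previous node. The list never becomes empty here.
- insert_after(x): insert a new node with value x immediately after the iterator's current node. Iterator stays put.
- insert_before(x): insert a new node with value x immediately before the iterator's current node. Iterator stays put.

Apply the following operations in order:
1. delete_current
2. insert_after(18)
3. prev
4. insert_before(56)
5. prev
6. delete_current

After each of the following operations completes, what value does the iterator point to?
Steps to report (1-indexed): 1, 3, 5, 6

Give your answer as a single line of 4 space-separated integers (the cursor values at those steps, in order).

After 1 (delete_current): list=[8, 3, 4, 1] cursor@8
After 2 (insert_after(18)): list=[8, 18, 3, 4, 1] cursor@8
After 3 (prev): list=[8, 18, 3, 4, 1] cursor@8
After 4 (insert_before(56)): list=[56, 8, 18, 3, 4, 1] cursor@8
After 5 (prev): list=[56, 8, 18, 3, 4, 1] cursor@56
After 6 (delete_current): list=[8, 18, 3, 4, 1] cursor@8

Answer: 8 8 56 8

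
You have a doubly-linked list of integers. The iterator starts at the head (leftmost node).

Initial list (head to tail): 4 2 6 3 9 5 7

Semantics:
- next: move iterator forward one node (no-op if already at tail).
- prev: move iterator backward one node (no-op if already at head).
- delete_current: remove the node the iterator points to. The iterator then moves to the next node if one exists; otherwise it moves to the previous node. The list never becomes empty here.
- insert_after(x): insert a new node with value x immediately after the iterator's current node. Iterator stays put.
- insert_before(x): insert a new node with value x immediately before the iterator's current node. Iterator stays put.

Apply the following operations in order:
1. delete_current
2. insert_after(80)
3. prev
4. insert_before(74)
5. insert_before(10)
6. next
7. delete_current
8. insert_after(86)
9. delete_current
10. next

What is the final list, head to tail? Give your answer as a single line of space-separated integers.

After 1 (delete_current): list=[2, 6, 3, 9, 5, 7] cursor@2
After 2 (insert_after(80)): list=[2, 80, 6, 3, 9, 5, 7] cursor@2
After 3 (prev): list=[2, 80, 6, 3, 9, 5, 7] cursor@2
After 4 (insert_before(74)): list=[74, 2, 80, 6, 3, 9, 5, 7] cursor@2
After 5 (insert_before(10)): list=[74, 10, 2, 80, 6, 3, 9, 5, 7] cursor@2
After 6 (next): list=[74, 10, 2, 80, 6, 3, 9, 5, 7] cursor@80
After 7 (delete_current): list=[74, 10, 2, 6, 3, 9, 5, 7] cursor@6
After 8 (insert_after(86)): list=[74, 10, 2, 6, 86, 3, 9, 5, 7] cursor@6
After 9 (delete_current): list=[74, 10, 2, 86, 3, 9, 5, 7] cursor@86
After 10 (next): list=[74, 10, 2, 86, 3, 9, 5, 7] cursor@3

Answer: 74 10 2 86 3 9 5 7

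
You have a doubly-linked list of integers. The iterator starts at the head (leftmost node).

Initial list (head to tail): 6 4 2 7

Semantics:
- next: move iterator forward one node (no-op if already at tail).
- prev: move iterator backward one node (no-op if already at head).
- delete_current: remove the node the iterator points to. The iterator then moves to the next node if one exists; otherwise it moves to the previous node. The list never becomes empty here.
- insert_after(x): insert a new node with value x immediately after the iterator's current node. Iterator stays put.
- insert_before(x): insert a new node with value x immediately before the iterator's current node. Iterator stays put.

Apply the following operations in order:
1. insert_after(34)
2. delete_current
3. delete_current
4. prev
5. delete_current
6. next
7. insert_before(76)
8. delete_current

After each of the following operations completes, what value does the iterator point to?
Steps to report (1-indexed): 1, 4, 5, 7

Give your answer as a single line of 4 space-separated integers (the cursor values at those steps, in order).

Answer: 6 4 2 7

Derivation:
After 1 (insert_after(34)): list=[6, 34, 4, 2, 7] cursor@6
After 2 (delete_current): list=[34, 4, 2, 7] cursor@34
After 3 (delete_current): list=[4, 2, 7] cursor@4
After 4 (prev): list=[4, 2, 7] cursor@4
After 5 (delete_current): list=[2, 7] cursor@2
After 6 (next): list=[2, 7] cursor@7
After 7 (insert_before(76)): list=[2, 76, 7] cursor@7
After 8 (delete_current): list=[2, 76] cursor@76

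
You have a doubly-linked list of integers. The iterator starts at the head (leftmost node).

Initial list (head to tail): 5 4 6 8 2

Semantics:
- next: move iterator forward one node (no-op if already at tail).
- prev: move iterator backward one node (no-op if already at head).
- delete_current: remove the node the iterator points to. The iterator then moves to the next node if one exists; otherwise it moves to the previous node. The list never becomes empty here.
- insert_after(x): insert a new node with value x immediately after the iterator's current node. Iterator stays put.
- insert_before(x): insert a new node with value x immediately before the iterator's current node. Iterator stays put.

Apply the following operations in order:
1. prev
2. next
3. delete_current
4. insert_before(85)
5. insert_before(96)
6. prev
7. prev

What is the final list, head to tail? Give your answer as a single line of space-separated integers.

After 1 (prev): list=[5, 4, 6, 8, 2] cursor@5
After 2 (next): list=[5, 4, 6, 8, 2] cursor@4
After 3 (delete_current): list=[5, 6, 8, 2] cursor@6
After 4 (insert_before(85)): list=[5, 85, 6, 8, 2] cursor@6
After 5 (insert_before(96)): list=[5, 85, 96, 6, 8, 2] cursor@6
After 6 (prev): list=[5, 85, 96, 6, 8, 2] cursor@96
After 7 (prev): list=[5, 85, 96, 6, 8, 2] cursor@85

Answer: 5 85 96 6 8 2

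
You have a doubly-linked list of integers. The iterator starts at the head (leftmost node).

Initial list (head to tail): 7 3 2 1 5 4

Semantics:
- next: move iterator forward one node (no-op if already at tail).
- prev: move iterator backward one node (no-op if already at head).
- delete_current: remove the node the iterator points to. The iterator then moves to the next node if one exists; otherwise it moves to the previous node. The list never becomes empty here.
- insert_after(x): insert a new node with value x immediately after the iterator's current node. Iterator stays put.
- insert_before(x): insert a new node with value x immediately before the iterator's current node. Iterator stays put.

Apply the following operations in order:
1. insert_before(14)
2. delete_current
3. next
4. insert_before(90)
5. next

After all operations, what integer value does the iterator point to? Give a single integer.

After 1 (insert_before(14)): list=[14, 7, 3, 2, 1, 5, 4] cursor@7
After 2 (delete_current): list=[14, 3, 2, 1, 5, 4] cursor@3
After 3 (next): list=[14, 3, 2, 1, 5, 4] cursor@2
After 4 (insert_before(90)): list=[14, 3, 90, 2, 1, 5, 4] cursor@2
After 5 (next): list=[14, 3, 90, 2, 1, 5, 4] cursor@1

Answer: 1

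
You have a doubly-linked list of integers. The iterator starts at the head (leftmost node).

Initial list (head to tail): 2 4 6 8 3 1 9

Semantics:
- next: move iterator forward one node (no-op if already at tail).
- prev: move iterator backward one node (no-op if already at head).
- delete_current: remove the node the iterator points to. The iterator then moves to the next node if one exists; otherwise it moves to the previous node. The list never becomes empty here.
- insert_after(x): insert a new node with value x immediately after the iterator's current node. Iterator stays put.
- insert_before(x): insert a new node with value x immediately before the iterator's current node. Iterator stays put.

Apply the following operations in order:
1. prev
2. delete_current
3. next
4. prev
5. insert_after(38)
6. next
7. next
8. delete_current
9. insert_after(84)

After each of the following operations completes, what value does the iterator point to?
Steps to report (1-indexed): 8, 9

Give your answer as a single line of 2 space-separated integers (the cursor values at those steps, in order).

Answer: 8 8

Derivation:
After 1 (prev): list=[2, 4, 6, 8, 3, 1, 9] cursor@2
After 2 (delete_current): list=[4, 6, 8, 3, 1, 9] cursor@4
After 3 (next): list=[4, 6, 8, 3, 1, 9] cursor@6
After 4 (prev): list=[4, 6, 8, 3, 1, 9] cursor@4
After 5 (insert_after(38)): list=[4, 38, 6, 8, 3, 1, 9] cursor@4
After 6 (next): list=[4, 38, 6, 8, 3, 1, 9] cursor@38
After 7 (next): list=[4, 38, 6, 8, 3, 1, 9] cursor@6
After 8 (delete_current): list=[4, 38, 8, 3, 1, 9] cursor@8
After 9 (insert_after(84)): list=[4, 38, 8, 84, 3, 1, 9] cursor@8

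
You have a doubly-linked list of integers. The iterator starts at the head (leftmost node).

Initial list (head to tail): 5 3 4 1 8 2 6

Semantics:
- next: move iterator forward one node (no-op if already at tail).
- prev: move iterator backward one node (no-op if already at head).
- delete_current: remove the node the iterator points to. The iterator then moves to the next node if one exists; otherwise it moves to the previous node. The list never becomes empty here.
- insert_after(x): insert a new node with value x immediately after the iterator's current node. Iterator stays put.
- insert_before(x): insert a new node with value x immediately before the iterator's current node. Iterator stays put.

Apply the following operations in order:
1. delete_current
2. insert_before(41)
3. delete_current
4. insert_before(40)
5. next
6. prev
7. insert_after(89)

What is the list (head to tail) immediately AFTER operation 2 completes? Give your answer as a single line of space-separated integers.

After 1 (delete_current): list=[3, 4, 1, 8, 2, 6] cursor@3
After 2 (insert_before(41)): list=[41, 3, 4, 1, 8, 2, 6] cursor@3

Answer: 41 3 4 1 8 2 6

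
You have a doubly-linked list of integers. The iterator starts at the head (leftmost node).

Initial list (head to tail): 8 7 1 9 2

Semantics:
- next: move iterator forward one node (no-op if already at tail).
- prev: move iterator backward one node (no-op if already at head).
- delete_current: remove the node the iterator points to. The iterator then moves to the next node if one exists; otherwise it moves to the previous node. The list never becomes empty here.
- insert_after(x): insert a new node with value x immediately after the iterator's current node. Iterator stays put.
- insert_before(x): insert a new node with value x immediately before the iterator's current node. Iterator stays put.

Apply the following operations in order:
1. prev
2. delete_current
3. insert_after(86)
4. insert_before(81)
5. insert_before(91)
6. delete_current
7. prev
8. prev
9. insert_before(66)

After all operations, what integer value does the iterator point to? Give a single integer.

After 1 (prev): list=[8, 7, 1, 9, 2] cursor@8
After 2 (delete_current): list=[7, 1, 9, 2] cursor@7
After 3 (insert_after(86)): list=[7, 86, 1, 9, 2] cursor@7
After 4 (insert_before(81)): list=[81, 7, 86, 1, 9, 2] cursor@7
After 5 (insert_before(91)): list=[81, 91, 7, 86, 1, 9, 2] cursor@7
After 6 (delete_current): list=[81, 91, 86, 1, 9, 2] cursor@86
After 7 (prev): list=[81, 91, 86, 1, 9, 2] cursor@91
After 8 (prev): list=[81, 91, 86, 1, 9, 2] cursor@81
After 9 (insert_before(66)): list=[66, 81, 91, 86, 1, 9, 2] cursor@81

Answer: 81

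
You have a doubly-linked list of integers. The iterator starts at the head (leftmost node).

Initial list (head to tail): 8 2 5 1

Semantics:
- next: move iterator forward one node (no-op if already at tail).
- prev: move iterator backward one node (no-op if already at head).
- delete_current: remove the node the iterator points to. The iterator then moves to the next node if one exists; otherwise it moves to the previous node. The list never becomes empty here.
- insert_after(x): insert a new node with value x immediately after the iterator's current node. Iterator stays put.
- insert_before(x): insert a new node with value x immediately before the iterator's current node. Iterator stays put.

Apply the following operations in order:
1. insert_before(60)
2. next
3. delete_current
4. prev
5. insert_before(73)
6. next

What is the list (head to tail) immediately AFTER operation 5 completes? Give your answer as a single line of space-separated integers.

Answer: 60 73 8 5 1

Derivation:
After 1 (insert_before(60)): list=[60, 8, 2, 5, 1] cursor@8
After 2 (next): list=[60, 8, 2, 5, 1] cursor@2
After 3 (delete_current): list=[60, 8, 5, 1] cursor@5
After 4 (prev): list=[60, 8, 5, 1] cursor@8
After 5 (insert_before(73)): list=[60, 73, 8, 5, 1] cursor@8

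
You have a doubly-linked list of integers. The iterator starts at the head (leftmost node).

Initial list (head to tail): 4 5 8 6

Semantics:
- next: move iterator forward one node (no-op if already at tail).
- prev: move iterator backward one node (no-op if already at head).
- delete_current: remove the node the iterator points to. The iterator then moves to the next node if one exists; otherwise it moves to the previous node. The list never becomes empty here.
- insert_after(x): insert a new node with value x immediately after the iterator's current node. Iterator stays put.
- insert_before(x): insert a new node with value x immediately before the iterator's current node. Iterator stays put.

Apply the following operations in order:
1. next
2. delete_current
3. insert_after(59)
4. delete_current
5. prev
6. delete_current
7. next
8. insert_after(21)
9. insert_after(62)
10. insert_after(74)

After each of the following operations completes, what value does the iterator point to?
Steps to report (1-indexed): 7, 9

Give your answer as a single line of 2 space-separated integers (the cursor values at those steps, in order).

After 1 (next): list=[4, 5, 8, 6] cursor@5
After 2 (delete_current): list=[4, 8, 6] cursor@8
After 3 (insert_after(59)): list=[4, 8, 59, 6] cursor@8
After 4 (delete_current): list=[4, 59, 6] cursor@59
After 5 (prev): list=[4, 59, 6] cursor@4
After 6 (delete_current): list=[59, 6] cursor@59
After 7 (next): list=[59, 6] cursor@6
After 8 (insert_after(21)): list=[59, 6, 21] cursor@6
After 9 (insert_after(62)): list=[59, 6, 62, 21] cursor@6
After 10 (insert_after(74)): list=[59, 6, 74, 62, 21] cursor@6

Answer: 6 6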